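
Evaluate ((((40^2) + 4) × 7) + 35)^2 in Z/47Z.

7

(40)^2 ≡ 2 (mod 47)
2 + 4 = 6
6 × 7 = 42
42 + 35 = 77 ≡ 30 (mod 47)
(30)^2 ≡ 7 (mod 47)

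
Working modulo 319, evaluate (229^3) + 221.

136

(229)^3 ≡ 234 (mod 319)
234 + 221 = 455 ≡ 136 (mod 319)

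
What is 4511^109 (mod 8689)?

206

Compute successive squares:
4511^1 ≡ 4511 (mod 8689)
4511^2 ≡ 4511^2 = 20349121 ≡ 8172 (mod 8689)
4511^4 ≡ 8172^2 = 66781584 ≡ 6619 (mod 8689)
4511^8 ≡ 6619^2 = 43811161 ≡ 1223 (mod 8689)
4511^16 ≡ 1223^2 = 1495729 ≡ 1221 (mod 8689)
4511^32 ≡ 1221^2 = 1490841 ≡ 5022 (mod 8689)
4511^64 ≡ 5022^2 = 25220484 ≡ 5006 (mod 8689)
4511^109 = 4511^64 × 4511^32 × 4511^8 × 4511^4 × 4511^1 ≡ 5006 × 5022 × 1223 × 6619 × 4511 (mod 8689).
Accumulate the product:
5006 × 5022 = 25140132 ≡ 2855
2855 × 1223 = 3491665 ≡ 7376
7376 × 6619 = 48821744 ≡ 6942
6942 × 4511 = 31315362 ≡ 206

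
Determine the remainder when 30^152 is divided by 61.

15

Compute successive squares:
152 in binary is 10011000, i.e. 152 = 128 + 16 + 8.
30^1 ≡ 30 (mod 61)
30^2 ≡ 30^2 = 900 ≡ 46 (mod 61)
30^4 ≡ 46^2 = 2116 ≡ 42 (mod 61)
30^8 ≡ 42^2 = 1764 ≡ 56 (mod 61)
30^16 ≡ 56^2 = 3136 ≡ 25 (mod 61)
30^32 ≡ 25^2 = 625 ≡ 15 (mod 61)
30^64 ≡ 15^2 = 225 ≡ 42 (mod 61)
30^128 ≡ 42^2 = 1764 ≡ 56 (mod 61)
30^152 = 30^128 * 30^16 * 30^8 ≡ 56 * 25 * 56 (mod 61).
Accumulate the product:
56 * 25 = 1400 ≡ 58
58 * 56 = 3248 ≡ 15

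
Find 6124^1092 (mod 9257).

2508

By square-and-multiply:
6124^1 ≡ 6124 (mod 9257)
6124^2 ≡ 6124^2 = 37503376 ≡ 3269 (mod 9257)
6124^4 ≡ 3269^2 = 10686361 ≡ 3783 (mod 9257)
6124^8 ≡ 3783^2 = 14311089 ≡ 9024 (mod 9257)
6124^16 ≡ 9024^2 = 81432576 ≡ 8004 (mod 9257)
6124^32 ≡ 8004^2 = 64064016 ≡ 5576 (mod 9257)
6124^64 ≡ 5576^2 = 31091776 ≡ 6770 (mod 9257)
6124^128 ≡ 6770^2 = 45832900 ≡ 1493 (mod 9257)
6124^256 ≡ 1493^2 = 2229049 ≡ 7369 (mod 9257)
6124^512 ≡ 7369^2 = 54302161 ≡ 599 (mod 9257)
6124^1024 ≡ 599^2 = 358801 ≡ 7035 (mod 9257)
6124^1092 = 6124^1024 · 6124^64 · 6124^4 ≡ 7035 · 6770 · 3783 (mod 9257).
Accumulate the product:
7035 · 6770 = 47626950 ≡ 8942
8942 · 3783 = 33827586 ≡ 2508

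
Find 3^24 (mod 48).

33

Using repeated squaring:
3^1 ≡ 3 (mod 48)
3^2 ≡ 3^2 = 9 (mod 48)
3^4 ≡ 9^2 = 81 ≡ 33 (mod 48)
3^8 ≡ 33^2 = 1089 ≡ 33 (mod 48)
3^16 ≡ 33^2 = 1089 ≡ 33 (mod 48)
3^24 = 3^16 · 3^8 ≡ 33 · 33 (mod 48).
33 · 33 = 1089 ≡ 33 (mod 48).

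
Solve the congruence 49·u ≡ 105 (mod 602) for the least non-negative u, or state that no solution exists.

gcd(49, 602) = 7, and 7 | 105, so solutions exist.
Divide through by 7: 7·u ≡ 15 (mod 86).
7⁻¹ ≡ 37 (mod 86).
u ≡ 37·15 ≡ 39 (mod 86).
The smallest non-negative solution is u = 39.

39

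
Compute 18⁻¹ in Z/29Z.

21

29 = 1×18 + 11
18 = 1×11 + 7
11 = 1×7 + 4
7 = 1×4 + 3
4 = 1×3 + 1
3 = 3×1 + 0
gcd(18, 29) = 1, so the inverse exists.
Bézout: 1 = 5×29 − 8×18.
So 18⁻¹ ≡ −8 ≡ 21 (mod 29).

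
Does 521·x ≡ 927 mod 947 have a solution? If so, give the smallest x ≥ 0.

498

gcd(521, 947) = 1, so a unique solution mod 947 exists.
521⁻¹ ≡ 638 (mod 947).
x ≡ 638·927 ≡ 498 (mod 947).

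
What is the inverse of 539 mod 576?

576 = 1·539 + 37
539 = 14·37 + 21
37 = 1·21 + 16
21 = 1·16 + 5
16 = 3·5 + 1
5 = 5·1 + 0
gcd(539, 576) = 1, so the inverse exists.
Bézout: 1 = 102·576 − 109·539.
So 539⁻¹ ≡ −109 ≡ 467 (mod 576).

467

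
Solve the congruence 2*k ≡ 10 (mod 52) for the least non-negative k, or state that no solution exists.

gcd(2, 52) = 2, and 2 | 10, so solutions exist.
Divide through by 2: 1*k mod 26 = 5.
1⁻¹ ≡ 1 (mod 26).
k ≡ 1*5 ≡ 5 (mod 26).
The smallest non-negative solution is k = 5.

5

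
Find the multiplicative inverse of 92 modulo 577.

577 = 6*92 + 25
92 = 3*25 + 17
25 = 1*17 + 8
17 = 2*8 + 1
8 = 8*1 + 0
gcd(92, 577) = 1, so the inverse exists.
Bézout: 1 = −11*577 + 69*92.
So 92⁻¹ ≡ 69 (mod 577).

69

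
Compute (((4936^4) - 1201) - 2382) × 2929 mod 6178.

(4936)^4 ≡ 4228 (mod 6178)
4228 - 1201 = 3027
3027 - 2382 = 645
645 × 2929 = 1889205 ≡ 4915 (mod 6178)

4915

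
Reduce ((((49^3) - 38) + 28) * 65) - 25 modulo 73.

(49)^3 ≡ 46 (mod 73)
46 - 38 = 8
8 + 28 = 36
36 * 65 = 2340 ≡ 4 (mod 73)
4 - 25 = -21 ≡ 52 (mod 73)

52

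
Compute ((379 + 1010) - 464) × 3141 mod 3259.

1656

379 + 1010 = 1389
1389 - 464 = 925
925 × 3141 = 2905425 ≡ 1656 (mod 3259)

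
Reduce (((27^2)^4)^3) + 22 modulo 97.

(27)^2 ≡ 50 (mod 97)
(50)^4 ≡ 96 (mod 97)
(96)^3 ≡ 96 (mod 97)
96 + 22 = 118 ≡ 21 (mod 97)

21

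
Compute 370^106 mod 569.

Using repeated squaring:
370^1 ≡ 370 (mod 569)
370^2 ≡ 370^2 = 136900 ≡ 340 (mod 569)
370^4 ≡ 340^2 = 115600 ≡ 93 (mod 569)
370^8 ≡ 93^2 = 8649 ≡ 114 (mod 569)
370^16 ≡ 114^2 = 12996 ≡ 478 (mod 569)
370^32 ≡ 478^2 = 228484 ≡ 315 (mod 569)
370^64 ≡ 315^2 = 99225 ≡ 219 (mod 569)
370^106 = 370^64 · 370^32 · 370^8 · 370^2 ≡ 219 · 315 · 114 · 340 (mod 569).
Accumulate the product:
219 · 315 = 68985 ≡ 136
136 · 114 = 15504 ≡ 141
141 · 340 = 47940 ≡ 144

144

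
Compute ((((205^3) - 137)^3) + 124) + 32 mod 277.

102

(205)^3 ≡ 148 (mod 277)
148 - 137 = 11
(11)^3 ≡ 223 (mod 277)
223 + 124 = 347 ≡ 70 (mod 277)
70 + 32 = 102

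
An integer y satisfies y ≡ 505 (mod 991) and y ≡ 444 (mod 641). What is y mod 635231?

991⁻¹ mod 641: 991*163 ≡ 1 (mod 641), so 991⁻¹ ≡ 163.
y = 505 + 991*((444 − 505)*163 mod 641) = 505 + 991*313 = 310688.

310688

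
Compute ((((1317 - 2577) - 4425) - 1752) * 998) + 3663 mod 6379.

314

1317 - 2577 = -1260 ≡ 5119 (mod 6379)
5119 - 4425 = 694
694 - 1752 = -1058 ≡ 5321 (mod 6379)
5321 * 998 = 5310358 ≡ 3030 (mod 6379)
3030 + 3663 = 6693 ≡ 314 (mod 6379)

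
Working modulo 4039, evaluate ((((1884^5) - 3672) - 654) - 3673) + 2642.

2540

(1884)^5 ≡ 3858 (mod 4039)
3858 - 3672 = 186
186 - 654 = -468 ≡ 3571 (mod 4039)
3571 - 3673 = -102 ≡ 3937 (mod 4039)
3937 + 2642 = 6579 ≡ 2540 (mod 4039)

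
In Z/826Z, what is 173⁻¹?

339

826 = 4·173 + 134
173 = 1·134 + 39
134 = 3·39 + 17
39 = 2·17 + 5
17 = 3·5 + 2
5 = 2·2 + 1
2 = 2·1 + 0
gcd(173, 826) = 1, so the inverse exists.
Bézout: 1 = −71·826 + 339·173.
So 173⁻¹ ≡ 339 (mod 826).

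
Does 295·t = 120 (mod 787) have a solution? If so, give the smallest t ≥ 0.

gcd(295, 787) = 1, so a unique solution mod 787 exists.
295⁻¹ ≡ 779 (mod 787).
t ≡ 779·120 ≡ 614 (mod 787).

614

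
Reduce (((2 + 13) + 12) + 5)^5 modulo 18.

2

2 + 13 = 15
15 + 12 = 27 ≡ 9 (mod 18)
9 + 5 = 14
(14)^5 ≡ 2 (mod 18)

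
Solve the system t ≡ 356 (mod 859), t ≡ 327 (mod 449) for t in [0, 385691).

198785

859⁻¹ mod 449: 859*23 ≡ 1 (mod 449), so 859⁻¹ ≡ 23.
t = 356 + 859*((327 − 356)*23 mod 449) = 356 + 859*231 = 198785.
Check: 198785 mod 859 = 356, 198785 mod 449 = 327. ✓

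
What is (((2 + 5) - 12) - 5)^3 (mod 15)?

2 + 5 = 7
7 - 12 = -5 ≡ 10 (mod 15)
10 - 5 = 5
(5)^3 ≡ 5 (mod 15)

5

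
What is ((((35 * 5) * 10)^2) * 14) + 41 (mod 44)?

33

35 * 5 = 175 ≡ 43 (mod 44)
43 * 10 = 430 ≡ 34 (mod 44)
(34)^2 ≡ 12 (mod 44)
12 * 14 = 168 ≡ 36 (mod 44)
36 + 41 = 77 ≡ 33 (mod 44)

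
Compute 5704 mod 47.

17

5704 = 121·47 + 17, so 5704 ≡ 17 (mod 47).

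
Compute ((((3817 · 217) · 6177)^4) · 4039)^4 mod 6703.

1650

3817 · 217 = 828289 ≡ 3820 (mod 6703)
3820 · 6177 = 23596140 ≡ 1580 (mod 6703)
(1580)^4 ≡ 5736 (mod 6703)
5736 · 4039 = 23167704 ≡ 2136 (mod 6703)
(2136)^4 ≡ 1650 (mod 6703)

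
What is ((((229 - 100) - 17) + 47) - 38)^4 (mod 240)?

229 - 100 = 129
129 - 17 = 112
112 + 47 = 159
159 - 38 = 121
(121)^4 ≡ 1 (mod 240)

1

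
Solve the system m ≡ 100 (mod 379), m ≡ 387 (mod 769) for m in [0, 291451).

379⁻¹ mod 769: 379*629 ≡ 1 (mod 769), so 379⁻¹ ≡ 629.
m = 100 + 379*((387 − 100)*629 mod 769) = 100 + 379*577 = 218783.
Check: 218783 mod 379 = 100, 218783 mod 769 = 387. ✓

218783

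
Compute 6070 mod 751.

62

6070 = 8*751 + 62, so 6070 ≡ 62 (mod 751).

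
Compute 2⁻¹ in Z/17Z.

9

By the extended Euclidean algorithm:
17 = 8×2 + 1
2 = 2×1 + 0
gcd(2, 17) = 1, so the inverse exists.
Back-substitute for 1:
1 = 1×17 − 8×2
So 2⁻¹ ≡ −8 ≡ 9 (mod 17).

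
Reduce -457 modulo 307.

-457 = -2·307 + 157, so -457 ≡ 157 (mod 307).

157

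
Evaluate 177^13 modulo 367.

40

Using repeated squaring:
13 in binary is 1101, i.e. 13 = 8 + 4 + 1.
177^1 ≡ 177 (mod 367)
177^2 ≡ 177^2 = 31329 ≡ 134 (mod 367)
177^4 ≡ 134^2 = 17956 ≡ 340 (mod 367)
177^8 ≡ 340^2 = 115600 ≡ 362 (mod 367)
177^13 = 177^8 · 177^4 · 177^1 ≡ 362 · 340 · 177 (mod 367).
Accumulate the product:
362 · 340 = 123080 ≡ 135
135 · 177 = 23895 ≡ 40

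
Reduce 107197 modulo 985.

107197 = 108×985 + 817, so 107197 ≡ 817 (mod 985).

817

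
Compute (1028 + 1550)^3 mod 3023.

2348

1028 + 1550 = 2578
(2578)^3 ≡ 2348 (mod 3023)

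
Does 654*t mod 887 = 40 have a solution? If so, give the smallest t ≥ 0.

gcd(654, 887) = 1, so a unique solution mod 887 exists.
654⁻¹ ≡ 335 (mod 887).
t ≡ 335*40 ≡ 95 (mod 887).

95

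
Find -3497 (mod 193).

-3497 = -19×193 + 170, so -3497 ≡ 170 (mod 193).

170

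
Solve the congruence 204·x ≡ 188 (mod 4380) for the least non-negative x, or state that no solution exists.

no solution

gcd(204, 4380) = 12, and 12 does not divide 188.
So the congruence has no solution.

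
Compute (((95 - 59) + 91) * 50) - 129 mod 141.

95 - 59 = 36
36 + 91 = 127
127 * 50 = 6350 ≡ 5 (mod 141)
5 - 129 = -124 ≡ 17 (mod 141)

17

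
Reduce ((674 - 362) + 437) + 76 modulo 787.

38

674 - 362 = 312
312 + 437 = 749
749 + 76 = 825 ≡ 38 (mod 787)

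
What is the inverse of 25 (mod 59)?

26

Run the extended Euclidean algorithm:
59 = 2*25 + 9
25 = 2*9 + 7
9 = 1*7 + 2
7 = 3*2 + 1
2 = 2*1 + 0
gcd(25, 59) = 1, so the inverse exists.
Back-substitute for 1:
1 = 1*7 − 3*2
  = −3*9 + 4*7
  = 4*25 − 11*9
  = −11*59 + 26*25
So 25⁻¹ ≡ 26 (mod 59).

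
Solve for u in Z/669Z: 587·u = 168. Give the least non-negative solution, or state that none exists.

gcd(587, 669) = 1, so a unique solution mod 669 exists.
587⁻¹ ≡ 155 (mod 669).
u ≡ 155·168 ≡ 618 (mod 669).

618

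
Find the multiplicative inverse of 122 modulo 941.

941 = 7×122 + 87
122 = 1×87 + 35
87 = 2×35 + 17
35 = 2×17 + 1
17 = 17×1 + 0
gcd(122, 941) = 1, so the inverse exists.
Back-substitute for 1:
1 = 1×35 − 2×17
  = −2×87 + 5×35
  = 5×122 − 7×87
  = −7×941 + 54×122
So 122⁻¹ ≡ 54 (mod 941).

54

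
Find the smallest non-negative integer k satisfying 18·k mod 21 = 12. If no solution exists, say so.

3

gcd(18, 21) = 3, and 3 | 12, so solutions exist.
Divide through by 3: 6·k ≡ 4 mod 7.
6⁻¹ ≡ 6 (mod 7).
k ≡ 6·4 ≡ 3 (mod 7).
The smallest non-negative solution is k = 3.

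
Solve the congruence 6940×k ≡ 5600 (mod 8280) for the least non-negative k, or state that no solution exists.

gcd(6940, 8280) = 20, and 20 | 5600, so solutions exist.
Divide through by 20: 347×k ≡ 280 (mod 414).
347⁻¹ ≡ 173 (mod 414).
k ≡ 173×280 ≡ 2 (mod 414).
The smallest non-negative solution is k = 2.

2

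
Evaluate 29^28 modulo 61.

47

By square-and-multiply:
29^1 ≡ 29 (mod 61)
29^2 ≡ 29^2 = 841 ≡ 48 (mod 61)
29^4 ≡ 48^2 = 2304 ≡ 47 (mod 61)
29^8 ≡ 47^2 = 2209 ≡ 13 (mod 61)
29^16 ≡ 13^2 = 169 ≡ 47 (mod 61)
29^28 = 29^16 × 29^8 × 29^4 ≡ 47 × 13 × 47 (mod 61).
Accumulate the product:
47 × 13 = 611 ≡ 1
1 × 47 = 47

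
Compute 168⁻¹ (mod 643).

111

643 = 3·168 + 139
168 = 1·139 + 29
139 = 4·29 + 23
29 = 1·23 + 6
23 = 3·6 + 5
6 = 1·5 + 1
5 = 5·1 + 0
gcd(168, 643) = 1, so the inverse exists.
Back-substitute for 1:
1 = 1·6 − 1·5
  = −1·23 + 4·6
  = 4·29 − 5·23
  = −5·139 + 24·29
  = 24·168 − 29·139
  = −29·643 + 111·168
So 168⁻¹ ≡ 111 (mod 643).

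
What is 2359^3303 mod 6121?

2157

3303 in binary is 110011100111, i.e. 3303 = 2048 + 1024 + 128 + 64 + 32 + 4 + 2 + 1.
2359^1 ≡ 2359 (mod 6121)
2359^2 ≡ 2359^2 = 5564881 ≡ 892 (mod 6121)
2359^4 ≡ 892^2 = 795664 ≡ 6055 (mod 6121)
2359^8 ≡ 6055^2 = 36663025 ≡ 4356 (mod 6121)
2359^16 ≡ 4356^2 = 18974736 ≡ 5757 (mod 6121)
2359^32 ≡ 5757^2 = 33143049 ≡ 3955 (mod 6121)
2359^64 ≡ 3955^2 = 15642025 ≡ 2870 (mod 6121)
2359^128 ≡ 2870^2 = 8236900 ≡ 4155 (mod 6121)
2359^256 ≡ 4155^2 = 17264025 ≡ 2805 (mod 6121)
2359^512 ≡ 2805^2 = 7868025 ≡ 2540 (mod 6121)
2359^1024 ≡ 2540^2 = 6451600 ≡ 66 (mod 6121)
2359^2048 ≡ 66^2 = 4356 (mod 6121)
2359^3303 = 2359^2048 * 2359^1024 * 2359^128 * 2359^64 * 2359^32 * 2359^4 * 2359^2 * 2359^1 ≡ 4356 * 66 * 4155 * 2870 * 3955 * 6055 * 892 * 2359 (mod 6121).
Accumulate the product:
4356 * 66 = 287496 ≡ 5930
5930 * 4155 = 24639150 ≡ 2125
2125 * 2870 = 6098750 ≡ 2234
2234 * 3955 = 8835470 ≡ 2867
2867 * 6055 = 17359685 ≡ 529
529 * 892 = 471868 ≡ 551
551 * 2359 = 1299809 ≡ 2157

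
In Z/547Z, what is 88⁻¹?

By the extended Euclidean algorithm:
547 = 6*88 + 19
88 = 4*19 + 12
19 = 1*12 + 7
12 = 1*7 + 5
7 = 1*5 + 2
5 = 2*2 + 1
2 = 2*1 + 0
gcd(88, 547) = 1, so the inverse exists.
Back-substitute for 1:
1 = 1*5 − 2*2
  = −2*7 + 3*5
  = 3*12 − 5*7
  = −5*19 + 8*12
  = 8*88 − 37*19
  = −37*547 + 230*88
So 88⁻¹ ≡ 230 (mod 547).

230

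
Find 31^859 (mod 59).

859 in binary is 1101011011, i.e. 859 = 512 + 256 + 64 + 16 + 8 + 2 + 1.
31^1 ≡ 31 (mod 59)
31^2 ≡ 31^2 = 961 ≡ 17 (mod 59)
31^4 ≡ 17^2 = 289 ≡ 53 (mod 59)
31^8 ≡ 53^2 = 2809 ≡ 36 (mod 59)
31^16 ≡ 36^2 = 1296 ≡ 57 (mod 59)
31^32 ≡ 57^2 = 3249 ≡ 4 (mod 59)
31^64 ≡ 4^2 = 16 (mod 59)
31^128 ≡ 16^2 = 256 ≡ 20 (mod 59)
31^256 ≡ 20^2 = 400 ≡ 46 (mod 59)
31^512 ≡ 46^2 = 2116 ≡ 51 (mod 59)
31^859 = 31^512 · 31^256 · 31^64 · 31^16 · 31^8 · 31^2 · 31^1 ≡ 51 · 46 · 16 · 57 · 36 · 17 · 31 (mod 59).
Accumulate the product:
51 · 46 = 2346 ≡ 45
45 · 16 = 720 ≡ 12
12 · 57 = 684 ≡ 35
35 · 36 = 1260 ≡ 21
21 · 17 = 357 ≡ 3
3 · 31 = 93 ≡ 34

34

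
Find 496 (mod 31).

496 = 16·31 + 0, so 496 ≡ 0 (mod 31).

0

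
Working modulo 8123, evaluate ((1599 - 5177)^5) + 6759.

8030

1599 - 5177 = -3578 ≡ 4545 (mod 8123)
(4545)^5 ≡ 1271 (mod 8123)
1271 + 6759 = 8030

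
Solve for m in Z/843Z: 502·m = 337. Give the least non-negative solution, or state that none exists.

gcd(502, 843) = 1, so a unique solution mod 843 exists.
502⁻¹ ≡ 754 (mod 843).
m ≡ 754·337 ≡ 355 (mod 843).

355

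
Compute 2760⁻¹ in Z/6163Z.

2262

By the extended Euclidean algorithm:
6163 = 2*2760 + 643
2760 = 4*643 + 188
643 = 3*188 + 79
188 = 2*79 + 30
79 = 2*30 + 19
30 = 1*19 + 11
19 = 1*11 + 8
11 = 1*8 + 3
8 = 2*3 + 2
3 = 1*2 + 1
2 = 2*1 + 0
gcd(2760, 6163) = 1, so the inverse exists.
Back-substitute for 1:
1 = 1*3 − 1*2
  = −1*8 + 3*3
  = 3*11 − 4*8
  = −4*19 + 7*11
  = 7*30 − 11*19
  = −11*79 + 29*30
  = 29*188 − 69*79
  = −69*643 + 236*188
  = 236*2760 − 1013*643
  = −1013*6163 + 2262*2760
So 2760⁻¹ ≡ 2262 (mod 6163).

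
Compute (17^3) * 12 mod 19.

(17)^3 ≡ 11 (mod 19)
11 * 12 = 132 ≡ 18 (mod 19)

18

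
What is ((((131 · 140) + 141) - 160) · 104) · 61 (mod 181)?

179

131 · 140 = 18340 ≡ 59 (mod 181)
59 + 141 = 200 ≡ 19 (mod 181)
19 - 160 = -141 ≡ 40 (mod 181)
40 · 104 = 4160 ≡ 178 (mod 181)
178 · 61 = 10858 ≡ 179 (mod 181)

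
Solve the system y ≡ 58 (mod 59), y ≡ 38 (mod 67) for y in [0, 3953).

59⁻¹ mod 67: 59*25 ≡ 1 (mod 67), so 59⁻¹ ≡ 25.
y = 58 + 59*((38 − 58)*25 mod 67) = 58 + 59*36 = 2182.
Check: 2182 mod 59 = 58, 2182 mod 67 = 38. ✓

2182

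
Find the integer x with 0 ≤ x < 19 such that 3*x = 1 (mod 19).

By the extended Euclidean algorithm:
19 = 6*3 + 1
3 = 3*1 + 0
gcd(3, 19) = 1, so the inverse exists.
Bézout: 1 = 1*19 − 6*3.
So 3⁻¹ ≡ −6 ≡ 13 (mod 19).

13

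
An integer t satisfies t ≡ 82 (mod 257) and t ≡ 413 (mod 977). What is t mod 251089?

70757

257⁻¹ mod 977: 257×479 ≡ 1 (mod 977), so 257⁻¹ ≡ 479.
t = 82 + 257×((413 − 82)×479 mod 977) = 82 + 257×275 = 70757.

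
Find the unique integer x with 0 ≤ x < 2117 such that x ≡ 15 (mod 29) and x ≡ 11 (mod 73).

595

29⁻¹ mod 73: 29*68 ≡ 1 (mod 73), so 29⁻¹ ≡ 68.
x = 15 + 29*((11 − 15)*68 mod 73) = 15 + 29*20 = 595.
Check: 595 mod 29 = 15, 595 mod 73 = 11. ✓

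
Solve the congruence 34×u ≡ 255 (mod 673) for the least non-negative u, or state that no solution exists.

gcd(34, 673) = 1, so a unique solution mod 673 exists.
34⁻¹ ≡ 99 (mod 673).
u ≡ 99×255 ≡ 344 (mod 673).

344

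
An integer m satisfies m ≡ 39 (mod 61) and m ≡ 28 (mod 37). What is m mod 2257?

2174

61⁻¹ mod 37: 61×17 ≡ 1 (mod 37), so 61⁻¹ ≡ 17.
m = 39 + 61×((28 − 39)×17 mod 37) = 39 + 61×35 = 2174.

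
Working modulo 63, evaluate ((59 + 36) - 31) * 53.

59 + 36 = 95 ≡ 32 (mod 63)
32 - 31 = 1
1 * 53 = 53

53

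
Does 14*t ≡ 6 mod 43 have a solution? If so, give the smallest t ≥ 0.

gcd(14, 43) = 1, so a unique solution mod 43 exists.
14⁻¹ ≡ 40 (mod 43).
t ≡ 40*6 ≡ 25 (mod 43).

25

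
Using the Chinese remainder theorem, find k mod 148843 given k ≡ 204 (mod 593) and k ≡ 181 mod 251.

99828

593⁻¹ mod 251: 593*80 ≡ 1 (mod 251), so 593⁻¹ ≡ 80.
k = 204 + 593*((181 − 204)*80 mod 251) = 204 + 593*168 = 99828.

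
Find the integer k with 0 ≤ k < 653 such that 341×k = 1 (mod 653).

Run the extended Euclidean algorithm:
653 = 1*341 + 312
341 = 1*312 + 29
312 = 10*29 + 22
29 = 1*22 + 7
22 = 3*7 + 1
7 = 7*1 + 0
gcd(341, 653) = 1, so the inverse exists.
Bézout: 1 = 47*653 − 90*341.
So 341⁻¹ ≡ −90 ≡ 563 (mod 653).

563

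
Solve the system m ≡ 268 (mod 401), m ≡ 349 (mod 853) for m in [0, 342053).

401⁻¹ mod 853: 401·485 ≡ 1 (mod 853), so 401⁻¹ ≡ 485.
m = 268 + 401·((349 − 268)·485 mod 853) = 268 + 401·47 = 19115.

19115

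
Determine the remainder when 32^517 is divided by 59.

Compute successive squares:
32^1 ≡ 32 (mod 59)
32^2 ≡ 32^2 = 1024 ≡ 21 (mod 59)
32^4 ≡ 21^2 = 441 ≡ 28 (mod 59)
32^8 ≡ 28^2 = 784 ≡ 17 (mod 59)
32^16 ≡ 17^2 = 289 ≡ 53 (mod 59)
32^32 ≡ 53^2 = 2809 ≡ 36 (mod 59)
32^64 ≡ 36^2 = 1296 ≡ 57 (mod 59)
32^128 ≡ 57^2 = 3249 ≡ 4 (mod 59)
32^256 ≡ 4^2 = 16 (mod 59)
32^512 ≡ 16^2 = 256 ≡ 20 (mod 59)
32^517 = 32^512 × 32^4 × 32^1 ≡ 20 × 28 × 32 (mod 59).
Accumulate the product:
20 × 28 = 560 ≡ 29
29 × 32 = 928 ≡ 43

43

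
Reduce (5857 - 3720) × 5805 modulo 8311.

5273

5857 - 3720 = 2137
2137 × 5805 = 12405285 ≡ 5273 (mod 8311)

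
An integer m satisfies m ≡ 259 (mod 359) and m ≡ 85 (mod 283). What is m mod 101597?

359⁻¹ mod 283: 359*108 ≡ 1 (mod 283), so 359⁻¹ ≡ 108.
m = 259 + 359*((85 − 259)*108 mod 283) = 259 + 359*169 = 60930.
Check: 60930 mod 359 = 259, 60930 mod 283 = 85. ✓

60930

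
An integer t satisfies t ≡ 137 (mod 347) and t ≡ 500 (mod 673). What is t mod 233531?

112218

347⁻¹ mod 673: 347·609 ≡ 1 (mod 673), so 347⁻¹ ≡ 609.
t = 137 + 347·((500 − 137)·609 mod 673) = 137 + 347·323 = 112218.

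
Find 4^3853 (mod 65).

4^1 ≡ 4 (mod 65)
4^2 ≡ 4^2 = 16 (mod 65)
4^4 ≡ 16^2 = 256 ≡ 61 (mod 65)
4^8 ≡ 61^2 = 3721 ≡ 16 (mod 65)
4^16 ≡ 16^2 = 256 ≡ 61 (mod 65)
4^32 ≡ 61^2 = 3721 ≡ 16 (mod 65)
4^64 ≡ 16^2 = 256 ≡ 61 (mod 65)
4^128 ≡ 61^2 = 3721 ≡ 16 (mod 65)
4^256 ≡ 16^2 = 256 ≡ 61 (mod 65)
4^512 ≡ 61^2 = 3721 ≡ 16 (mod 65)
4^1024 ≡ 16^2 = 256 ≡ 61 (mod 65)
4^2048 ≡ 61^2 = 3721 ≡ 16 (mod 65)
4^3853 = 4^2048 * 4^1024 * 4^512 * 4^256 * 4^8 * 4^4 * 4^1 ≡ 16 * 61 * 16 * 61 * 16 * 61 * 4 (mod 65).
Accumulate the product:
16 * 61 = 976 ≡ 1
1 * 16 = 16
16 * 61 = 976 ≡ 1
1 * 16 = 16
16 * 61 = 976 ≡ 1
1 * 4 = 4

4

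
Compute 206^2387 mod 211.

Using repeated squaring:
2387 in binary is 100101010011, i.e. 2387 = 2048 + 256 + 64 + 16 + 2 + 1.
206^1 ≡ 206 (mod 211)
206^2 ≡ 206^2 = 42436 ≡ 25 (mod 211)
206^4 ≡ 25^2 = 625 ≡ 203 (mod 211)
206^8 ≡ 203^2 = 41209 ≡ 64 (mod 211)
206^16 ≡ 64^2 = 4096 ≡ 87 (mod 211)
206^32 ≡ 87^2 = 7569 ≡ 184 (mod 211)
206^64 ≡ 184^2 = 33856 ≡ 96 (mod 211)
206^128 ≡ 96^2 = 9216 ≡ 143 (mod 211)
206^256 ≡ 143^2 = 20449 ≡ 193 (mod 211)
206^512 ≡ 193^2 = 37249 ≡ 113 (mod 211)
206^1024 ≡ 113^2 = 12769 ≡ 109 (mod 211)
206^2048 ≡ 109^2 = 11881 ≡ 65 (mod 211)
206^2387 = 206^2048 × 206^256 × 206^64 × 206^16 × 206^2 × 206^1 ≡ 65 × 193 × 96 × 87 × 25 × 206 (mod 211).
Accumulate the product:
65 × 193 = 12545 ≡ 96
96 × 96 = 9216 ≡ 143
143 × 87 = 12441 ≡ 203
203 × 25 = 5075 ≡ 11
11 × 206 = 2266 ≡ 156

156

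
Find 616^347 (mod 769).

506

347 in binary is 101011011, i.e. 347 = 256 + 64 + 16 + 8 + 2 + 1.
616^1 ≡ 616 (mod 769)
616^2 ≡ 616^2 = 379456 ≡ 339 (mod 769)
616^4 ≡ 339^2 = 114921 ≡ 340 (mod 769)
616^8 ≡ 340^2 = 115600 ≡ 250 (mod 769)
616^16 ≡ 250^2 = 62500 ≡ 211 (mod 769)
616^32 ≡ 211^2 = 44521 ≡ 688 (mod 769)
616^64 ≡ 688^2 = 473344 ≡ 409 (mod 769)
616^128 ≡ 409^2 = 167281 ≡ 408 (mod 769)
616^256 ≡ 408^2 = 166464 ≡ 360 (mod 769)
616^347 = 616^256 × 616^64 × 616^16 × 616^8 × 616^2 × 616^1 ≡ 360 × 409 × 211 × 250 × 339 × 616 (mod 769).
Accumulate the product:
360 × 409 = 147240 ≡ 361
361 × 211 = 76171 ≡ 40
40 × 250 = 10000 ≡ 3
3 × 339 = 1017 ≡ 248
248 × 616 = 152768 ≡ 506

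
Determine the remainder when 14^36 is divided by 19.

Using repeated squaring:
36 in binary is 100100, i.e. 36 = 32 + 4.
14^1 ≡ 14 (mod 19)
14^2 ≡ 14^2 = 196 ≡ 6 (mod 19)
14^4 ≡ 6^2 = 36 ≡ 17 (mod 19)
14^8 ≡ 17^2 = 289 ≡ 4 (mod 19)
14^16 ≡ 4^2 = 16 (mod 19)
14^32 ≡ 16^2 = 256 ≡ 9 (mod 19)
14^36 = 14^32 · 14^4 ≡ 9 · 17 (mod 19).
9 · 17 = 153 ≡ 1 (mod 19).

1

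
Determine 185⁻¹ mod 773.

117

773 = 4·185 + 33
185 = 5·33 + 20
33 = 1·20 + 13
20 = 1·13 + 7
13 = 1·7 + 6
7 = 1·6 + 1
6 = 6·1 + 0
gcd(185, 773) = 1, so the inverse exists.
Back-substitute for 1:
1 = 1·7 − 1·6
  = −1·13 + 2·7
  = 2·20 − 3·13
  = −3·33 + 5·20
  = 5·185 − 28·33
  = −28·773 + 117·185
So 185⁻¹ ≡ 117 (mod 773).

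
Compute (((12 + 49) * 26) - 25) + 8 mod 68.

5

12 + 49 = 61
61 * 26 = 1586 ≡ 22 (mod 68)
22 - 25 = -3 ≡ 65 (mod 68)
65 + 8 = 73 ≡ 5 (mod 68)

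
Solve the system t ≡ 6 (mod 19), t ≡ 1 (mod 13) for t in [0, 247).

196

19⁻¹ mod 13: 19×11 ≡ 1 (mod 13), so 19⁻¹ ≡ 11.
t = 6 + 19×((1 − 6)×11 mod 13) = 6 + 19×10 = 196.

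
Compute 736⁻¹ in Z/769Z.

Apply the Euclidean algorithm and back-substitute:
769 = 1×736 + 33
736 = 22×33 + 10
33 = 3×10 + 3
10 = 3×3 + 1
3 = 3×1 + 0
gcd(736, 769) = 1, so the inverse exists.
Back-substitute for 1:
1 = 1×10 − 3×3
  = −3×33 + 10×10
  = 10×736 − 223×33
  = −223×769 + 233×736
So 736⁻¹ ≡ 233 (mod 769).

233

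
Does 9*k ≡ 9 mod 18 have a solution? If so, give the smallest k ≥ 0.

1

gcd(9, 18) = 9, and 9 | 9, so solutions exist.
Divide through by 9: 1*k ≡ 1 (mod 2).
1⁻¹ ≡ 1 (mod 2).
k ≡ 1*1 ≡ 1 (mod 2).
The smallest non-negative solution is k = 1.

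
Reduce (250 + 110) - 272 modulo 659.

88

250 + 110 = 360
360 - 272 = 88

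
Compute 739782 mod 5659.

4112

739782 = 130*5659 + 4112, so 739782 ≡ 4112 (mod 5659).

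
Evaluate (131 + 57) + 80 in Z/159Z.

131 + 57 = 188 ≡ 29 (mod 159)
29 + 80 = 109

109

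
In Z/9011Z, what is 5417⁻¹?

By the extended Euclidean algorithm:
9011 = 1·5417 + 3594
5417 = 1·3594 + 1823
3594 = 1·1823 + 1771
1823 = 1·1771 + 52
1771 = 34·52 + 3
52 = 17·3 + 1
3 = 3·1 + 0
gcd(5417, 9011) = 1, so the inverse exists.
Bézout: 1 = −1771·9011 + 2946·5417.
So 5417⁻¹ ≡ 2946 (mod 9011).

2946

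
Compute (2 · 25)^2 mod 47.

9

2 · 25 = 50 ≡ 3 (mod 47)
(3)^2 ≡ 9 (mod 47)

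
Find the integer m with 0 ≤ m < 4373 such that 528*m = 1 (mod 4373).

Run the extended Euclidean algorithm:
4373 = 8×528 + 149
528 = 3×149 + 81
149 = 1×81 + 68
81 = 1×68 + 13
68 = 5×13 + 3
13 = 4×3 + 1
3 = 3×1 + 0
gcd(528, 4373) = 1, so the inverse exists.
Bézout: 1 = −163×4373 + 1350×528.
So 528⁻¹ ≡ 1350 (mod 4373).

1350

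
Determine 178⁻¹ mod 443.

112

Run the extended Euclidean algorithm:
443 = 2*178 + 87
178 = 2*87 + 4
87 = 21*4 + 3
4 = 1*3 + 1
3 = 3*1 + 0
gcd(178, 443) = 1, so the inverse exists.
Back-substitute for 1:
1 = 1*4 − 1*3
  = −1*87 + 22*4
  = 22*178 − 45*87
  = −45*443 + 112*178
So 178⁻¹ ≡ 112 (mod 443).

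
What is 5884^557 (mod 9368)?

557 in binary is 1000101101, i.e. 557 = 512 + 32 + 8 + 4 + 1.
5884^1 ≡ 5884 (mod 9368)
5884^2 ≡ 5884^2 = 34621456 ≡ 6696 (mod 9368)
5884^4 ≡ 6696^2 = 44836416 ≡ 1168 (mod 9368)
5884^8 ≡ 1168^2 = 1364224 ≡ 5864 (mod 9368)
5884^16 ≡ 5864^2 = 34386496 ≡ 5936 (mod 9368)
5884^32 ≡ 5936^2 = 35236096 ≡ 3048 (mod 9368)
5884^64 ≡ 3048^2 = 9290304 ≡ 6616 (mod 9368)
5884^128 ≡ 6616^2 = 43771456 ≡ 4160 (mod 9368)
5884^256 ≡ 4160^2 = 17305600 ≡ 2904 (mod 9368)
5884^512 ≡ 2904^2 = 8433216 ≡ 2016 (mod 9368)
5884^557 = 5884^512 · 5884^32 · 5884^8 · 5884^4 · 5884^1 ≡ 2016 · 3048 · 5864 · 1168 · 5884 (mod 9368).
Accumulate the product:
2016 · 3048 = 6144768 ≡ 8728
8728 · 5864 = 51180992 ≡ 3608
3608 · 1168 = 4214144 ≡ 7912
7912 · 5884 = 46554208 ≡ 4616

4616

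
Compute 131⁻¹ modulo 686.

686 = 5·131 + 31
131 = 4·31 + 7
31 = 4·7 + 3
7 = 2·3 + 1
3 = 3·1 + 0
gcd(131, 686) = 1, so the inverse exists.
Back-substitute for 1:
1 = 1·7 − 2·3
  = −2·31 + 9·7
  = 9·131 − 38·31
  = −38·686 + 199·131
So 131⁻¹ ≡ 199 (mod 686).

199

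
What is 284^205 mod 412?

284

Using repeated squaring:
205 in binary is 11001101, i.e. 205 = 128 + 64 + 8 + 4 + 1.
284^1 ≡ 284 (mod 412)
284^2 ≡ 284^2 = 80656 ≡ 316 (mod 412)
284^4 ≡ 316^2 = 99856 ≡ 152 (mod 412)
284^8 ≡ 152^2 = 23104 ≡ 32 (mod 412)
284^16 ≡ 32^2 = 1024 ≡ 200 (mod 412)
284^32 ≡ 200^2 = 40000 ≡ 36 (mod 412)
284^64 ≡ 36^2 = 1296 ≡ 60 (mod 412)
284^128 ≡ 60^2 = 3600 ≡ 304 (mod 412)
284^205 = 284^128 · 284^64 · 284^8 · 284^4 · 284^1 ≡ 304 · 60 · 32 · 152 · 284 (mod 412).
Accumulate the product:
304 · 60 = 18240 ≡ 112
112 · 32 = 3584 ≡ 288
288 · 152 = 43776 ≡ 104
104 · 284 = 29536 ≡ 284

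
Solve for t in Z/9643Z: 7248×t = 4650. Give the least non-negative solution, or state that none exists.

gcd(7248, 9643) = 1, so a unique solution mod 9643 exists.
7248⁻¹ ≡ 9490 (mod 9643).
t ≡ 9490×4650 ≡ 2132 (mod 9643).

2132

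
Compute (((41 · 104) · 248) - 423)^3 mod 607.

532

41 · 104 = 4264 ≡ 15 (mod 607)
15 · 248 = 3720 ≡ 78 (mod 607)
78 - 423 = -345 ≡ 262 (mod 607)
(262)^3 ≡ 532 (mod 607)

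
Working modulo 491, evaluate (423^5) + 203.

(423)^5 ≡ 411 (mod 491)
411 + 203 = 614 ≡ 123 (mod 491)

123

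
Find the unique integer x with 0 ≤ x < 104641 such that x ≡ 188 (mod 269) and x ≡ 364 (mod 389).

55602

269⁻¹ mod 389: 269*94 ≡ 1 (mod 389), so 269⁻¹ ≡ 94.
x = 188 + 269*((364 − 188)*94 mod 389) = 188 + 269*206 = 55602.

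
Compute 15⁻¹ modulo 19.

By the extended Euclidean algorithm:
19 = 1*15 + 4
15 = 3*4 + 3
4 = 1*3 + 1
3 = 3*1 + 0
gcd(15, 19) = 1, so the inverse exists.
Back-substitute for 1:
1 = 1*4 − 1*3
  = −1*15 + 4*4
  = 4*19 − 5*15
So 15⁻¹ ≡ −5 ≡ 14 (mod 19).

14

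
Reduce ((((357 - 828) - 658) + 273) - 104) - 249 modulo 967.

725

357 - 828 = -471 ≡ 496 (mod 967)
496 - 658 = -162 ≡ 805 (mod 967)
805 + 273 = 1078 ≡ 111 (mod 967)
111 - 104 = 7
7 - 249 = -242 ≡ 725 (mod 967)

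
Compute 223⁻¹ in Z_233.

Run the extended Euclidean algorithm:
233 = 1×223 + 10
223 = 22×10 + 3
10 = 3×3 + 1
3 = 3×1 + 0
gcd(223, 233) = 1, so the inverse exists.
Bézout: 1 = 67×233 − 70×223.
So 223⁻¹ ≡ −70 ≡ 163 (mod 233).

163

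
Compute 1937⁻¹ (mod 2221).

1916

Apply the Euclidean algorithm and back-substitute:
2221 = 1×1937 + 284
1937 = 6×284 + 233
284 = 1×233 + 51
233 = 4×51 + 29
51 = 1×29 + 22
29 = 1×22 + 7
22 = 3×7 + 1
7 = 7×1 + 0
gcd(1937, 2221) = 1, so the inverse exists.
Bézout: 1 = 266×2221 − 305×1937.
So 1937⁻¹ ≡ −305 ≡ 1916 (mod 2221).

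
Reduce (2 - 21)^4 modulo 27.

19

2 - 21 = -19 ≡ 8 (mod 27)
(8)^4 ≡ 19 (mod 27)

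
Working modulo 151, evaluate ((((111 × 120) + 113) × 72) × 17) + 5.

111 × 120 = 13320 ≡ 32 (mod 151)
32 + 113 = 145
145 × 72 = 10440 ≡ 21 (mod 151)
21 × 17 = 357 ≡ 55 (mod 151)
55 + 5 = 60

60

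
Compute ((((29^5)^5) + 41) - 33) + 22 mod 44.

(29)^5 ≡ 21 (mod 44)
(21)^5 ≡ 21 (mod 44)
21 + 41 = 62 ≡ 18 (mod 44)
18 - 33 = -15 ≡ 29 (mod 44)
29 + 22 = 51 ≡ 7 (mod 44)

7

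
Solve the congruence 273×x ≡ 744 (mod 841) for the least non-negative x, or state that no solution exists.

816

gcd(273, 841) = 1, so a unique solution mod 841 exists.
273⁻¹ ≡ 191 (mod 841).
x ≡ 191×744 ≡ 816 (mod 841).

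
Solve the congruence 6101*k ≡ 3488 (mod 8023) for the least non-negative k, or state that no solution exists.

3179

gcd(6101, 8023) = 1, so a unique solution mod 8023 exists.
6101⁻¹ ≡ 5197 (mod 8023).
k ≡ 5197*3488 ≡ 3179 (mod 8023).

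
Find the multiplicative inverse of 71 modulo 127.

34

Run the extended Euclidean algorithm:
127 = 1·71 + 56
71 = 1·56 + 15
56 = 3·15 + 11
15 = 1·11 + 4
11 = 2·4 + 3
4 = 1·3 + 1
3 = 3·1 + 0
gcd(71, 127) = 1, so the inverse exists.
Bézout: 1 = −19·127 + 34·71.
So 71⁻¹ ≡ 34 (mod 127).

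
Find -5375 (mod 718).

369

-5375 = -8·718 + 369, so -5375 ≡ 369 (mod 718).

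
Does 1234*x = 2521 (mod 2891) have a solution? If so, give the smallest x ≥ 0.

gcd(1234, 2891) = 1, so a unique solution mod 2891 exists.
1234⁻¹ ≡ 991 (mod 2891).
x ≡ 991*2521 ≡ 487 (mod 2891).

487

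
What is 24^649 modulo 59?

Compute successive squares:
649 in binary is 1010001001, i.e. 649 = 512 + 128 + 8 + 1.
24^1 ≡ 24 (mod 59)
24^2 ≡ 24^2 = 576 ≡ 45 (mod 59)
24^4 ≡ 45^2 = 2025 ≡ 19 (mod 59)
24^8 ≡ 19^2 = 361 ≡ 7 (mod 59)
24^16 ≡ 7^2 = 49 (mod 59)
24^32 ≡ 49^2 = 2401 ≡ 41 (mod 59)
24^64 ≡ 41^2 = 1681 ≡ 29 (mod 59)
24^128 ≡ 29^2 = 841 ≡ 15 (mod 59)
24^256 ≡ 15^2 = 225 ≡ 48 (mod 59)
24^512 ≡ 48^2 = 2304 ≡ 3 (mod 59)
24^649 = 24^512 · 24^128 · 24^8 · 24^1 ≡ 3 · 15 · 7 · 24 (mod 59).
Accumulate the product:
3 · 15 = 45
45 · 7 = 315 ≡ 20
20 · 24 = 480 ≡ 8

8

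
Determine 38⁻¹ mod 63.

Run the extended Euclidean algorithm:
63 = 1·38 + 25
38 = 1·25 + 13
25 = 1·13 + 12
13 = 1·12 + 1
12 = 12·1 + 0
gcd(38, 63) = 1, so the inverse exists.
Back-substitute for 1:
1 = 1·13 − 1·12
  = −1·25 + 2·13
  = 2·38 − 3·25
  = −3·63 + 5·38
So 38⁻¹ ≡ 5 (mod 63).

5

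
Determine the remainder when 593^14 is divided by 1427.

14 in binary is 1110, i.e. 14 = 8 + 4 + 2.
593^1 ≡ 593 (mod 1427)
593^2 ≡ 593^2 = 351649 ≡ 607 (mod 1427)
593^4 ≡ 607^2 = 368449 ≡ 283 (mod 1427)
593^8 ≡ 283^2 = 80089 ≡ 177 (mod 1427)
593^14 = 593^8 × 593^4 × 593^2 ≡ 177 × 283 × 607 (mod 1427).
Accumulate the product:
177 × 283 = 50091 ≡ 146
146 × 607 = 88622 ≡ 148

148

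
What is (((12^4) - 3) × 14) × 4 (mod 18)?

12

(12)^4 ≡ 0 (mod 18)
0 - 3 = -3 ≡ 15 (mod 18)
15 × 14 = 210 ≡ 12 (mod 18)
12 × 4 = 48 ≡ 12 (mod 18)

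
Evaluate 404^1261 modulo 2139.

1261 in binary is 10011101101, i.e. 1261 = 1024 + 128 + 64 + 32 + 8 + 4 + 1.
404^1 ≡ 404 (mod 2139)
404^2 ≡ 404^2 = 163216 ≡ 652 (mod 2139)
404^4 ≡ 652^2 = 425104 ≡ 1582 (mod 2139)
404^8 ≡ 1582^2 = 2502724 ≡ 94 (mod 2139)
404^16 ≡ 94^2 = 8836 ≡ 280 (mod 2139)
404^32 ≡ 280^2 = 78400 ≡ 1396 (mod 2139)
404^64 ≡ 1396^2 = 1948816 ≡ 187 (mod 2139)
404^128 ≡ 187^2 = 34969 ≡ 745 (mod 2139)
404^256 ≡ 745^2 = 555025 ≡ 1024 (mod 2139)
404^512 ≡ 1024^2 = 1048576 ≡ 466 (mod 2139)
404^1024 ≡ 466^2 = 217156 ≡ 1117 (mod 2139)
404^1261 = 404^1024 × 404^128 × 404^64 × 404^32 × 404^8 × 404^4 × 404^1 ≡ 1117 × 745 × 187 × 1396 × 94 × 1582 × 404 (mod 2139).
Accumulate the product:
1117 × 745 = 832165 ≡ 94
94 × 187 = 17578 ≡ 466
466 × 1396 = 650536 ≡ 280
280 × 94 = 26320 ≡ 652
652 × 1582 = 1031464 ≡ 466
466 × 404 = 188264 ≡ 32

32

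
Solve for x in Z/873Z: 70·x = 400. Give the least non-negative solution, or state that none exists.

gcd(70, 873) = 1, so a unique solution mod 873 exists.
70⁻¹ ≡ 661 (mod 873).
x ≡ 661·400 ≡ 754 (mod 873).

754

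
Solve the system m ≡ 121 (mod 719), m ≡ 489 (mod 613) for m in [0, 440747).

719⁻¹ mod 613: 719*480 ≡ 1 (mod 613), so 719⁻¹ ≡ 480.
m = 121 + 719*((489 − 121)*480 mod 613) = 121 + 719*96 = 69145.

69145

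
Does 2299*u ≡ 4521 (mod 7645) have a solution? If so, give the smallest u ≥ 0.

gcd(2299, 7645) = 11, and 11 | 4521, so solutions exist.
Divide through by 11: 209*u = 411 (mod 695).
209⁻¹ ≡ 419 (mod 695).
u ≡ 419*411 ≡ 544 (mod 695).
The smallest non-negative solution is u = 544.

544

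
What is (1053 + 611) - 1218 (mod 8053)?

1053 + 611 = 1664
1664 - 1218 = 446

446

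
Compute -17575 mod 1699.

1114

-17575 = -11×1699 + 1114, so -17575 ≡ 1114 (mod 1699).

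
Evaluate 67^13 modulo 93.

67

Using repeated squaring:
13 in binary is 1101, i.e. 13 = 8 + 4 + 1.
67^1 ≡ 67 (mod 93)
67^2 ≡ 67^2 = 4489 ≡ 25 (mod 93)
67^4 ≡ 25^2 = 625 ≡ 67 (mod 93)
67^8 ≡ 67^2 = 4489 ≡ 25 (mod 93)
67^13 = 67^8 × 67^4 × 67^1 ≡ 25 × 67 × 67 (mod 93).
Accumulate the product:
25 × 67 = 1675 ≡ 1
1 × 67 = 67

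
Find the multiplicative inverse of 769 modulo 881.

763

By the extended Euclidean algorithm:
881 = 1×769 + 112
769 = 6×112 + 97
112 = 1×97 + 15
97 = 6×15 + 7
15 = 2×7 + 1
7 = 7×1 + 0
gcd(769, 881) = 1, so the inverse exists.
Back-substitute for 1:
1 = 1×15 − 2×7
  = −2×97 + 13×15
  = 13×112 − 15×97
  = −15×769 + 103×112
  = 103×881 − 118×769
So 769⁻¹ ≡ −118 ≡ 763 (mod 881).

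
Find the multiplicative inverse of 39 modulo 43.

32

Apply the Euclidean algorithm and back-substitute:
43 = 1×39 + 4
39 = 9×4 + 3
4 = 1×3 + 1
3 = 3×1 + 0
gcd(39, 43) = 1, so the inverse exists.
Back-substitute for 1:
1 = 1×4 − 1×3
  = −1×39 + 10×4
  = 10×43 − 11×39
So 39⁻¹ ≡ −11 ≡ 32 (mod 43).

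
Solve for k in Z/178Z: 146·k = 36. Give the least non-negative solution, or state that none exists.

10

gcd(146, 178) = 2, and 2 | 36, so solutions exist.
Divide through by 2: 73·k mod 89 = 18.
73⁻¹ ≡ 50 (mod 89).
k ≡ 50·18 ≡ 10 (mod 89).
The smallest non-negative solution is k = 10.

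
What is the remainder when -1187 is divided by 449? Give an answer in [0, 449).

-1187 = -3·449 + 160, so -1187 ≡ 160 (mod 449).

160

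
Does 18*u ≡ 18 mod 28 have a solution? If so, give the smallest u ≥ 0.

1

gcd(18, 28) = 2, and 2 | 18, so solutions exist.
Divide through by 2: 9*u mod 14 = 9.
9⁻¹ ≡ 11 (mod 14).
u ≡ 11*9 ≡ 1 (mod 14).
The smallest non-negative solution is u = 1.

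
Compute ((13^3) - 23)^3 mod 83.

29

(13)^3 ≡ 39 (mod 83)
39 - 23 = 16
(16)^3 ≡ 29 (mod 83)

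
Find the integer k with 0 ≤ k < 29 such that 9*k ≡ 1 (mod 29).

29 = 3*9 + 2
9 = 4*2 + 1
2 = 2*1 + 0
gcd(9, 29) = 1, so the inverse exists.
Back-substitute for 1:
1 = 1*9 − 4*2
  = −4*29 + 13*9
So 9⁻¹ ≡ 13 (mod 29).

13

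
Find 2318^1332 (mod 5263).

361

Using repeated squaring:
2318^1 ≡ 2318 (mod 5263)
2318^2 ≡ 2318^2 = 5373124 ≡ 4864 (mod 5263)
2318^4 ≡ 4864^2 = 23658496 ≡ 1311 (mod 5263)
2318^8 ≡ 1311^2 = 1718721 ≡ 2983 (mod 5263)
2318^16 ≡ 2983^2 = 8898289 ≡ 3819 (mod 5263)
2318^32 ≡ 3819^2 = 14584761 ≡ 988 (mod 5263)
2318^64 ≡ 988^2 = 976144 ≡ 2489 (mod 5263)
2318^128 ≡ 2489^2 = 6195121 ≡ 570 (mod 5263)
2318^256 ≡ 570^2 = 324900 ≡ 3857 (mod 5263)
2318^512 ≡ 3857^2 = 14876449 ≡ 3211 (mod 5263)
2318^1024 ≡ 3211^2 = 10310521 ≡ 304 (mod 5263)
2318^1332 = 2318^1024 * 2318^256 * 2318^32 * 2318^16 * 2318^4 ≡ 304 * 3857 * 988 * 3819 * 1311 (mod 5263).
Accumulate the product:
304 * 3857 = 1172528 ≡ 4142
4142 * 988 = 4092296 ≡ 2945
2945 * 3819 = 11246955 ≡ 5187
5187 * 1311 = 6800157 ≡ 361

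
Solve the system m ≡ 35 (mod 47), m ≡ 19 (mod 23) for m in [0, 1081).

47⁻¹ mod 23: 47*1 ≡ 1 (mod 23), so 47⁻¹ ≡ 1.
m = 35 + 47*((19 − 35)*1 mod 23) = 35 + 47*7 = 364.

364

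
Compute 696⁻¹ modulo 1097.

238

Apply the Euclidean algorithm and back-substitute:
1097 = 1·696 + 401
696 = 1·401 + 295
401 = 1·295 + 106
295 = 2·106 + 83
106 = 1·83 + 23
83 = 3·23 + 14
23 = 1·14 + 9
14 = 1·9 + 5
9 = 1·5 + 4
5 = 1·4 + 1
4 = 4·1 + 0
gcd(696, 1097) = 1, so the inverse exists.
Bézout: 1 = −151·1097 + 238·696.
So 696⁻¹ ≡ 238 (mod 1097).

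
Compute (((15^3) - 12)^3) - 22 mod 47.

23

(15)^3 ≡ 38 (mod 47)
38 - 12 = 26
(26)^3 ≡ 45 (mod 47)
45 - 22 = 23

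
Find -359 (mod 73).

-359 = -5×73 + 6, so -359 ≡ 6 (mod 73).

6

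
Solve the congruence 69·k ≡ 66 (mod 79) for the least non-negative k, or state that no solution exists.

25

gcd(69, 79) = 1, so a unique solution mod 79 exists.
69⁻¹ ≡ 71 (mod 79).
k ≡ 71·66 ≡ 25 (mod 79).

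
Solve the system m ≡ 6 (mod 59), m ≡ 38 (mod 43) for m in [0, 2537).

124

59⁻¹ mod 43: 59×35 ≡ 1 (mod 43), so 59⁻¹ ≡ 35.
m = 6 + 59×((38 − 6)×35 mod 43) = 6 + 59×2 = 124.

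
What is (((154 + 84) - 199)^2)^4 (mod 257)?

189

154 + 84 = 238
238 - 199 = 39
(39)^2 ≡ 236 (mod 257)
(236)^4 ≡ 189 (mod 257)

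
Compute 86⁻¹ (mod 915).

266

Apply the Euclidean algorithm and back-substitute:
915 = 10·86 + 55
86 = 1·55 + 31
55 = 1·31 + 24
31 = 1·24 + 7
24 = 3·7 + 3
7 = 2·3 + 1
3 = 3·1 + 0
gcd(86, 915) = 1, so the inverse exists.
Bézout: 1 = −25·915 + 266·86.
So 86⁻¹ ≡ 266 (mod 915).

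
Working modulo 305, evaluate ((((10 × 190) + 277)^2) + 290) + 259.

178

10 × 190 = 1900 ≡ 70 (mod 305)
70 + 277 = 347 ≡ 42 (mod 305)
(42)^2 ≡ 239 (mod 305)
239 + 290 = 529 ≡ 224 (mod 305)
224 + 259 = 483 ≡ 178 (mod 305)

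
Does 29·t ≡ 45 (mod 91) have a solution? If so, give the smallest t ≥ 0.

80

gcd(29, 91) = 1, so a unique solution mod 91 exists.
29⁻¹ ≡ 22 (mod 91).
t ≡ 22·45 ≡ 80 (mod 91).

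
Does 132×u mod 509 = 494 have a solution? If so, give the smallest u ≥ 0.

104

gcd(132, 509) = 1, so a unique solution mod 509 exists.
132⁻¹ ≡ 27 (mod 509).
u ≡ 27×494 ≡ 104 (mod 509).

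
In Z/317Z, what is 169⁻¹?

317 = 1×169 + 148
169 = 1×148 + 21
148 = 7×21 + 1
21 = 21×1 + 0
gcd(169, 317) = 1, so the inverse exists.
Bézout: 1 = 8×317 − 15×169.
So 169⁻¹ ≡ −15 ≡ 302 (mod 317).

302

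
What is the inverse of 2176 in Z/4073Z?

4073 = 1·2176 + 1897
2176 = 1·1897 + 279
1897 = 6·279 + 223
279 = 1·223 + 56
223 = 3·56 + 55
56 = 1·55 + 1
55 = 55·1 + 0
gcd(2176, 4073) = 1, so the inverse exists.
Bézout: 1 = −39·4073 + 73·2176.
So 2176⁻¹ ≡ 73 (mod 4073).

73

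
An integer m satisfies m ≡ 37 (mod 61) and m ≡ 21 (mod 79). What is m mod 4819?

61⁻¹ mod 79: 61×57 ≡ 1 (mod 79), so 61⁻¹ ≡ 57.
m = 37 + 61×((21 − 37)×57 mod 79) = 37 + 61×36 = 2233.
Check: 2233 mod 61 = 37, 2233 mod 79 = 21. ✓

2233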